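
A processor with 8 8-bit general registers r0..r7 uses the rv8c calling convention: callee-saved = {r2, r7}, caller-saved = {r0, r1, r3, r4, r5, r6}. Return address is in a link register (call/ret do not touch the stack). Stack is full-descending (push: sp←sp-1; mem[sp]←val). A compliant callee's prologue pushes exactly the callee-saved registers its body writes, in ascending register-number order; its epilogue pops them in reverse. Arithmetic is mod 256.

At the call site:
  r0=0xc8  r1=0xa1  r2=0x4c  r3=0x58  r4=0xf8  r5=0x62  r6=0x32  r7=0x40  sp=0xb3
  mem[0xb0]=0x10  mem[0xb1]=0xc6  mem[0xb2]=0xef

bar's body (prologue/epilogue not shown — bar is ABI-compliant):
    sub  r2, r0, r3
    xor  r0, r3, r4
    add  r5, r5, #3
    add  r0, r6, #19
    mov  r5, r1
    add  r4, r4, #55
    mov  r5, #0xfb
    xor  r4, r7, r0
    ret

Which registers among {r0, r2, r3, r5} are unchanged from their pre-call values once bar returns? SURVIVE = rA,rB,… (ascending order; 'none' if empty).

SURVIVE = r2,r3

prologue: push r2 → mem[0xb2]=0x4c, sp=0xb2
body[0] sub  r2, r0, r3 → r2=0x70
body[1] xor  r0, r3, r4 → r0=0xa0
body[2] add  r5, r5, #3 → r5=0x65
body[3] add  r0, r6, #19 → r0=0x45
body[4] mov  r5, r1 → r5=0xa1
body[5] add  r4, r4, #55 → r4=0x2f
body[6] mov  r5, #0xfb → r5=0xfb
body[7] xor  r4, r7, r0 → r4=0x05
epilogue: pop r2=0x4c, sp=0xb3
r0: caller-saved, written=True
r2: callee-saved, written=True
r3: caller-saved, written=False
r5: caller-saved, written=True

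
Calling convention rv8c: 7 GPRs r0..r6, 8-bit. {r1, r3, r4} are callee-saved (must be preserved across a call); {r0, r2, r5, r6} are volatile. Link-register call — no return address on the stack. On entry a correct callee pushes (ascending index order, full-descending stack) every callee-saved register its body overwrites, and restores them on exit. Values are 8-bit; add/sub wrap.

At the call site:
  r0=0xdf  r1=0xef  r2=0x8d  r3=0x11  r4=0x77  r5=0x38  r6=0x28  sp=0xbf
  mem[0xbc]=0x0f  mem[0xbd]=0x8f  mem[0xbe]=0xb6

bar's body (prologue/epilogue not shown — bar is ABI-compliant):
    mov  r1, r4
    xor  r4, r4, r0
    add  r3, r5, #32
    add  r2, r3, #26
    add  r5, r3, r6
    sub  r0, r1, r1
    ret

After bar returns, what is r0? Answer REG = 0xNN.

prologue: push r1 → mem[0xbe]=0xef, sp=0xbe
prologue: push r3 → mem[0xbd]=0x11, sp=0xbd
prologue: push r4 → mem[0xbc]=0x77, sp=0xbc
body[0] mov  r1, r4 → r1=0x77
body[1] xor  r4, r4, r0 → r4=0xa8
body[2] add  r3, r5, #32 → r3=0x58
body[3] add  r2, r3, #26 → r2=0x72
body[4] add  r5, r3, r6 → r5=0x80
body[5] sub  r0, r1, r1 → r0=0x00
epilogue: pop r4=0x77, sp=0xbd
epilogue: pop r3=0x11, sp=0xbe
epilogue: pop r1=0xef, sp=0xbf
r0 is caller-saved → body value

REG = 0x00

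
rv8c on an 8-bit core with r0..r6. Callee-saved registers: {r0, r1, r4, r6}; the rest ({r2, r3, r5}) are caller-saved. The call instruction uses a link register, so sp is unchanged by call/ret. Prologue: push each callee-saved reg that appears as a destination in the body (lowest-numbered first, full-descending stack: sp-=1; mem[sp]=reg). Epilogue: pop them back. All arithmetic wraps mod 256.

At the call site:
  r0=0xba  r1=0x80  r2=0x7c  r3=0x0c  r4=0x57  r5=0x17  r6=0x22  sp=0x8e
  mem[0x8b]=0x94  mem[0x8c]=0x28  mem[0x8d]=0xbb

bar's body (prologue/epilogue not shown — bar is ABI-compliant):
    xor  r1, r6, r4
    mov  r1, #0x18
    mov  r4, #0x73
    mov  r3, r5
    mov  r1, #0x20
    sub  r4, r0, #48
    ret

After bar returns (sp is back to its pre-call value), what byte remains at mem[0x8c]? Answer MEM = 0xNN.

MEM = 0x57

prologue: push r1 -> mem[0x8d]=0x80, sp=0x8d
prologue: push r4 -> mem[0x8c]=0x57, sp=0x8c
body[0] xor  r1, r6, r4 -> r1=0x75
body[1] mov  r1, #0x18 -> r1=0x18
body[2] mov  r4, #0x73 -> r4=0x73
body[3] mov  r3, r5 -> r3=0x17
body[4] mov  r1, #0x20 -> r1=0x20
body[5] sub  r4, r0, #48 -> r4=0x8a
epilogue: pop r4=0x57, sp=0x8d
epilogue: pop r1=0x80, sp=0x8e
prologue pushed ['r1', 'r4'] at ['0x8d', '0x8c']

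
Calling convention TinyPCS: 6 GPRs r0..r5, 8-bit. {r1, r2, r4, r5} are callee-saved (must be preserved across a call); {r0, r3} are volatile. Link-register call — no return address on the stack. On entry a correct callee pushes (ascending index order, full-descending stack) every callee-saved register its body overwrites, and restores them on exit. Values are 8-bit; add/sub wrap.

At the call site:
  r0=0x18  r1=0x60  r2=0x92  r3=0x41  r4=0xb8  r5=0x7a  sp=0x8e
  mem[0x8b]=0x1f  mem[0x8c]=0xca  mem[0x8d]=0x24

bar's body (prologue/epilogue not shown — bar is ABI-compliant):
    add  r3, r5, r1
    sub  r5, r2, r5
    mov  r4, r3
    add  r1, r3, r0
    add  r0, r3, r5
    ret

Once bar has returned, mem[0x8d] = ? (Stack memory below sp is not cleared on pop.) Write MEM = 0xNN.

prologue: push r1 -> mem[0x8d]=0x60, sp=0x8d
prologue: push r4 -> mem[0x8c]=0xb8, sp=0x8c
prologue: push r5 -> mem[0x8b]=0x7a, sp=0x8b
body[0] add  r3, r5, r1 -> r3=0xda
body[1] sub  r5, r2, r5 -> r5=0x18
body[2] mov  r4, r3 -> r4=0xda
body[3] add  r1, r3, r0 -> r1=0xf2
body[4] add  r0, r3, r5 -> r0=0xf2
epilogue: pop r5=0x7a, sp=0x8c
epilogue: pop r4=0xb8, sp=0x8d
epilogue: pop r1=0x60, sp=0x8e
prologue pushed ['r1', 'r4', 'r5'] at ['0x8d', '0x8c', '0x8b']

MEM = 0x60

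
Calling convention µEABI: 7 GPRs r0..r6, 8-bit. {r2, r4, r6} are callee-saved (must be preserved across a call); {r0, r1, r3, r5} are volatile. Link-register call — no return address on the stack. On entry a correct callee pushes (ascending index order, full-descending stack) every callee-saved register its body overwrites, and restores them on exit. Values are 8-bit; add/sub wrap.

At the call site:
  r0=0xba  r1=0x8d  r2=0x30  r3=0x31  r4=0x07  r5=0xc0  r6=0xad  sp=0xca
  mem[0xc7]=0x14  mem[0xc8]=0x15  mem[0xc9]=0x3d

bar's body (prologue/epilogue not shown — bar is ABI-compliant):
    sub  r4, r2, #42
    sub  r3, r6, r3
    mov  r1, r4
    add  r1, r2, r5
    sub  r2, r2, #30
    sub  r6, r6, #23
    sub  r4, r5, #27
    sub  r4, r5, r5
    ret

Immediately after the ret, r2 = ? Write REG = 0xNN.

prologue: push r2 → mem[0xc9]=0x30, sp=0xc9
prologue: push r4 → mem[0xc8]=0x07, sp=0xc8
prologue: push r6 → mem[0xc7]=0xad, sp=0xc7
body[0] sub  r4, r2, #42 → r4=0x06
body[1] sub  r3, r6, r3 → r3=0x7c
body[2] mov  r1, r4 → r1=0x06
body[3] add  r1, r2, r5 → r1=0xf0
body[4] sub  r2, r2, #30 → r2=0x12
body[5] sub  r6, r6, #23 → r6=0x96
body[6] sub  r4, r5, #27 → r4=0xa5
body[7] sub  r4, r5, r5 → r4=0x00
epilogue: pop r6=0xad, sp=0xc8
epilogue: pop r4=0x07, sp=0xc9
epilogue: pop r2=0x30, sp=0xca
r2 is callee-saved → restored

REG = 0x30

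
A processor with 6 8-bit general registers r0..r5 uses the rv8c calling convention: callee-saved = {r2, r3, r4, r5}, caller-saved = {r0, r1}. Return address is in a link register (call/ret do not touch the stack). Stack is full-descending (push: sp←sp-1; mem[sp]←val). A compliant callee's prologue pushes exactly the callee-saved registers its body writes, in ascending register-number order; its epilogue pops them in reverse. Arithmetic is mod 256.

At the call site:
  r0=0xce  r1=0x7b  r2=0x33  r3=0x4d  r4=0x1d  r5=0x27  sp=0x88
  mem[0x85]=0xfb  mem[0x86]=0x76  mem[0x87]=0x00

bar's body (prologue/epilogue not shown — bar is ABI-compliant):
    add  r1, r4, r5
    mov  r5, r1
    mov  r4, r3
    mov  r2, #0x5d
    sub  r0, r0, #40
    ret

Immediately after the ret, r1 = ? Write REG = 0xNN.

prologue: push r2 -> mem[0x87]=0x33, sp=0x87
prologue: push r4 -> mem[0x86]=0x1d, sp=0x86
prologue: push r5 -> mem[0x85]=0x27, sp=0x85
body[0] add  r1, r4, r5 -> r1=0x44
body[1] mov  r5, r1 -> r5=0x44
body[2] mov  r4, r3 -> r4=0x4d
body[3] mov  r2, #0x5d -> r2=0x5d
body[4] sub  r0, r0, #40 -> r0=0xa6
epilogue: pop r5=0x27, sp=0x86
epilogue: pop r4=0x1d, sp=0x87
epilogue: pop r2=0x33, sp=0x88
r1 is caller-saved -> body value

REG = 0x44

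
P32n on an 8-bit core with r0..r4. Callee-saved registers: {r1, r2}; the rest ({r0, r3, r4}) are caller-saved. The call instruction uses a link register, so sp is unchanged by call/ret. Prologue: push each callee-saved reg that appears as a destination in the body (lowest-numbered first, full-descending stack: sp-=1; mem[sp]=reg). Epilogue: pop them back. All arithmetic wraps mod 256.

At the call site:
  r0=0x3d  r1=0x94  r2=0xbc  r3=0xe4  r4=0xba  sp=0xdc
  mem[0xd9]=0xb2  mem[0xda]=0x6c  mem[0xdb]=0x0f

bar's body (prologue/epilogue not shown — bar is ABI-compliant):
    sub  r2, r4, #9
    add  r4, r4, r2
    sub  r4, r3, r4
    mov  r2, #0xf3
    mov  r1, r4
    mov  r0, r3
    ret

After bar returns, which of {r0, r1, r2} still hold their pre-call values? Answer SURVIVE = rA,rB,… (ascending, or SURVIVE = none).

SURVIVE = r1,r2

prologue: push r1 -> mem[0xdb]=0x94, sp=0xdb
prologue: push r2 -> mem[0xda]=0xbc, sp=0xda
body[0] sub  r2, r4, #9 -> r2=0xb1
body[1] add  r4, r4, r2 -> r4=0x6b
body[2] sub  r4, r3, r4 -> r4=0x79
body[3] mov  r2, #0xf3 -> r2=0xf3
body[4] mov  r1, r4 -> r1=0x79
body[5] mov  r0, r3 -> r0=0xe4
epilogue: pop r2=0xbc, sp=0xdb
epilogue: pop r1=0x94, sp=0xdc
r0: caller-saved, written=True
r1: callee-saved, written=True
r2: callee-saved, written=True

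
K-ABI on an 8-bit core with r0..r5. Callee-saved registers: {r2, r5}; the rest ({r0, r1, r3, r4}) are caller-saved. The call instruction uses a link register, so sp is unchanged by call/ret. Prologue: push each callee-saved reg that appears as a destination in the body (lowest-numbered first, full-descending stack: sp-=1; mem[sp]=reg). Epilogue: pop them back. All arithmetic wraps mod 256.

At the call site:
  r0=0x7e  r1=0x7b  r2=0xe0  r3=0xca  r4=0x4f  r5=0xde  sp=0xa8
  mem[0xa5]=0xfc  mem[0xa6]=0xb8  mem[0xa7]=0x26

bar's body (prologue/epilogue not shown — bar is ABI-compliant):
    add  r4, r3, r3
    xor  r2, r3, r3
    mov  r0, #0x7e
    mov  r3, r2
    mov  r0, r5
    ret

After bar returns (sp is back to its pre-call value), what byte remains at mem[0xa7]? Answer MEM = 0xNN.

prologue: push r2 → mem[0xa7]=0xe0, sp=0xa7
body[0] add  r4, r3, r3 → r4=0x94
body[1] xor  r2, r3, r3 → r2=0x00
body[2] mov  r0, #0x7e → r0=0x7e
body[3] mov  r3, r2 → r3=0x00
body[4] mov  r0, r5 → r0=0xde
epilogue: pop r2=0xe0, sp=0xa8
prologue pushed ['r2'] at ['0xa7']

MEM = 0xe0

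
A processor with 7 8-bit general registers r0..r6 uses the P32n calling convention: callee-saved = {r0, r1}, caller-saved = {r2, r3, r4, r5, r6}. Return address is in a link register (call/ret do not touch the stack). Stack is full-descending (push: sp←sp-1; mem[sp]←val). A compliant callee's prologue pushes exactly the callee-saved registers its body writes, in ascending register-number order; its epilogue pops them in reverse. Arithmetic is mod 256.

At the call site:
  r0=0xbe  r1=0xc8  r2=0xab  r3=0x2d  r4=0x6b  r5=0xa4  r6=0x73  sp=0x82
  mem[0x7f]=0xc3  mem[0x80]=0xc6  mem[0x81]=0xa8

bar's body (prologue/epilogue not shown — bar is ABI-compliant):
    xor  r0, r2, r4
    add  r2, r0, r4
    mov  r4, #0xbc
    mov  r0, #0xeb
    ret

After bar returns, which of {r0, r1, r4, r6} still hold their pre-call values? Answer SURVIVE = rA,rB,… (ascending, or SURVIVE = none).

prologue: push r0 → mem[0x81]=0xbe, sp=0x81
body[0] xor  r0, r2, r4 → r0=0xc0
body[1] add  r2, r0, r4 → r2=0x2b
body[2] mov  r4, #0xbc → r4=0xbc
body[3] mov  r0, #0xeb → r0=0xeb
epilogue: pop r0=0xbe, sp=0x82
r0: callee-saved, written=True
r1: callee-saved, written=False
r4: caller-saved, written=True
r6: caller-saved, written=False

SURVIVE = r0,r1,r6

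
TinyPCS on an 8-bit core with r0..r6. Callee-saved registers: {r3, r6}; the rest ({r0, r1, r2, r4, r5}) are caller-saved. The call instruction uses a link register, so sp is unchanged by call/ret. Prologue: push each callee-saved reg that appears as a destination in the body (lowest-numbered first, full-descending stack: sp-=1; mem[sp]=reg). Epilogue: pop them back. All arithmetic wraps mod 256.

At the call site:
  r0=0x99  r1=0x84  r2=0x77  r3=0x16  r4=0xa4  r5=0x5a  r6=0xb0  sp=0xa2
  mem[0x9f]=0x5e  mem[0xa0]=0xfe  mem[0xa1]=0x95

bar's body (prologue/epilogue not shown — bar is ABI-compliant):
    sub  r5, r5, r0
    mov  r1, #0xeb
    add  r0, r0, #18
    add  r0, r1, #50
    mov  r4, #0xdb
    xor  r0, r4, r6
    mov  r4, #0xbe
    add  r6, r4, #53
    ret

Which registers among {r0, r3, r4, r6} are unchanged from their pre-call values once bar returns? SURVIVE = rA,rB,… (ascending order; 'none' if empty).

prologue: push r6 -> mem[0xa1]=0xb0, sp=0xa1
body[0] sub  r5, r5, r0 -> r5=0xc1
body[1] mov  r1, #0xeb -> r1=0xeb
body[2] add  r0, r0, #18 -> r0=0xab
body[3] add  r0, r1, #50 -> r0=0x1d
body[4] mov  r4, #0xdb -> r4=0xdb
body[5] xor  r0, r4, r6 -> r0=0x6b
body[6] mov  r4, #0xbe -> r4=0xbe
body[7] add  r6, r4, #53 -> r6=0xf3
epilogue: pop r6=0xb0, sp=0xa2
r0: caller-saved, written=True
r3: callee-saved, written=False
r4: caller-saved, written=True
r6: callee-saved, written=True

SURVIVE = r3,r6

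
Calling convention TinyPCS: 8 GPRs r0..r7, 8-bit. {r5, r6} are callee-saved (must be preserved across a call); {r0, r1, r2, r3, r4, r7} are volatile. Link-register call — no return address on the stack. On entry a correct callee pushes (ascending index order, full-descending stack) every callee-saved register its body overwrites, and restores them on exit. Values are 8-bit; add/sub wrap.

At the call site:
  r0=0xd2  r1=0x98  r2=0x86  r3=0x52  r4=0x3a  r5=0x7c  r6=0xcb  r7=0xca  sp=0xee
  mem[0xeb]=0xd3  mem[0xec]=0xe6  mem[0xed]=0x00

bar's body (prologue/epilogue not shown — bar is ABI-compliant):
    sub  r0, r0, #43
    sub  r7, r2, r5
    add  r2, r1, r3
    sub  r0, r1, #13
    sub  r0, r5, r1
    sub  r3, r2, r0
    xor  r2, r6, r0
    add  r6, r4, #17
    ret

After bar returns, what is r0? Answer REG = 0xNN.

REG = 0xe4

prologue: push r6 -> mem[0xed]=0xcb, sp=0xed
body[0] sub  r0, r0, #43 -> r0=0xa7
body[1] sub  r7, r2, r5 -> r7=0x0a
body[2] add  r2, r1, r3 -> r2=0xea
body[3] sub  r0, r1, #13 -> r0=0x8b
body[4] sub  r0, r5, r1 -> r0=0xe4
body[5] sub  r3, r2, r0 -> r3=0x06
body[6] xor  r2, r6, r0 -> r2=0x2f
body[7] add  r6, r4, #17 -> r6=0x4b
epilogue: pop r6=0xcb, sp=0xee
r0 is caller-saved -> body value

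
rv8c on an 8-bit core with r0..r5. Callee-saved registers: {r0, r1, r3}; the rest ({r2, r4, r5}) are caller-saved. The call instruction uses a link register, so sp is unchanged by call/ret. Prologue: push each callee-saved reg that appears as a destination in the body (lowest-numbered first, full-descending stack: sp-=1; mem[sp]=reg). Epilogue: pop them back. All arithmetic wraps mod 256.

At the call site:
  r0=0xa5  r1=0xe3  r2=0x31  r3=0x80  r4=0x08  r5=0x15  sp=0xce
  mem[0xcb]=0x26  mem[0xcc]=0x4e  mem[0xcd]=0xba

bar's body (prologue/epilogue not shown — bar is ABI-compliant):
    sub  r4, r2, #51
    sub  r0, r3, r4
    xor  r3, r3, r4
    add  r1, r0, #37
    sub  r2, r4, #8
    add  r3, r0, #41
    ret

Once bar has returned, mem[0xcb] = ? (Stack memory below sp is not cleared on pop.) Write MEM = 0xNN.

MEM = 0x80

prologue: push r0 -> mem[0xcd]=0xa5, sp=0xcd
prologue: push r1 -> mem[0xcc]=0xe3, sp=0xcc
prologue: push r3 -> mem[0xcb]=0x80, sp=0xcb
body[0] sub  r4, r2, #51 -> r4=0xfe
body[1] sub  r0, r3, r4 -> r0=0x82
body[2] xor  r3, r3, r4 -> r3=0x7e
body[3] add  r1, r0, #37 -> r1=0xa7
body[4] sub  r2, r4, #8 -> r2=0xf6
body[5] add  r3, r0, #41 -> r3=0xab
epilogue: pop r3=0x80, sp=0xcc
epilogue: pop r1=0xe3, sp=0xcd
epilogue: pop r0=0xa5, sp=0xce
prologue pushed ['r0', 'r1', 'r3'] at ['0xcd', '0xcc', '0xcb']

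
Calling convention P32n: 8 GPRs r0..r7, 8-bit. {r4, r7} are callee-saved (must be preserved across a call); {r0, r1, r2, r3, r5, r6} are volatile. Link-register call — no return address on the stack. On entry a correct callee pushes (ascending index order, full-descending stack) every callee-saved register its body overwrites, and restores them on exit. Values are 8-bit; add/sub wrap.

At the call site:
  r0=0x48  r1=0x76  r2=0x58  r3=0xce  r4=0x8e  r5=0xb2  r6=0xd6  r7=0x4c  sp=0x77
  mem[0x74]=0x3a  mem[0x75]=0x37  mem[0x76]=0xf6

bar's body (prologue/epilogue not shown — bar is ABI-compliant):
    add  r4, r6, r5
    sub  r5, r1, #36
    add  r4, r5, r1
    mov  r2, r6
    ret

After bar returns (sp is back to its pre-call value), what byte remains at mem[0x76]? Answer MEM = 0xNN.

MEM = 0x8e

prologue: push r4 → mem[0x76]=0x8e, sp=0x76
body[0] add  r4, r6, r5 → r4=0x88
body[1] sub  r5, r1, #36 → r5=0x52
body[2] add  r4, r5, r1 → r4=0xc8
body[3] mov  r2, r6 → r2=0xd6
epilogue: pop r4=0x8e, sp=0x77
prologue pushed ['r4'] at ['0x76']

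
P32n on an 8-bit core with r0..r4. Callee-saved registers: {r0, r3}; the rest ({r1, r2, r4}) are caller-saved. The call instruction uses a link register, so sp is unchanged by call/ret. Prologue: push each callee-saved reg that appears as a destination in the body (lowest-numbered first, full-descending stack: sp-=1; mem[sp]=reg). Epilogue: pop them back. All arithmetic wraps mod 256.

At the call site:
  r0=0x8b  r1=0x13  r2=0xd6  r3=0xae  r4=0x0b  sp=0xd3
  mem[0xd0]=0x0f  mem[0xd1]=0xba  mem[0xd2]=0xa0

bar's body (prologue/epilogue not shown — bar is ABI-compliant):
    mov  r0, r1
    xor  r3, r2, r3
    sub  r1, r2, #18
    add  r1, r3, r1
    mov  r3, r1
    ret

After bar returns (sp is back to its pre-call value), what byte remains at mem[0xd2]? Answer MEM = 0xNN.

MEM = 0x8b

prologue: push r0 → mem[0xd2]=0x8b, sp=0xd2
prologue: push r3 → mem[0xd1]=0xae, sp=0xd1
body[0] mov  r0, r1 → r0=0x13
body[1] xor  r3, r2, r3 → r3=0x78
body[2] sub  r1, r2, #18 → r1=0xc4
body[3] add  r1, r3, r1 → r1=0x3c
body[4] mov  r3, r1 → r3=0x3c
epilogue: pop r3=0xae, sp=0xd2
epilogue: pop r0=0x8b, sp=0xd3
prologue pushed ['r0', 'r3'] at ['0xd2', '0xd1']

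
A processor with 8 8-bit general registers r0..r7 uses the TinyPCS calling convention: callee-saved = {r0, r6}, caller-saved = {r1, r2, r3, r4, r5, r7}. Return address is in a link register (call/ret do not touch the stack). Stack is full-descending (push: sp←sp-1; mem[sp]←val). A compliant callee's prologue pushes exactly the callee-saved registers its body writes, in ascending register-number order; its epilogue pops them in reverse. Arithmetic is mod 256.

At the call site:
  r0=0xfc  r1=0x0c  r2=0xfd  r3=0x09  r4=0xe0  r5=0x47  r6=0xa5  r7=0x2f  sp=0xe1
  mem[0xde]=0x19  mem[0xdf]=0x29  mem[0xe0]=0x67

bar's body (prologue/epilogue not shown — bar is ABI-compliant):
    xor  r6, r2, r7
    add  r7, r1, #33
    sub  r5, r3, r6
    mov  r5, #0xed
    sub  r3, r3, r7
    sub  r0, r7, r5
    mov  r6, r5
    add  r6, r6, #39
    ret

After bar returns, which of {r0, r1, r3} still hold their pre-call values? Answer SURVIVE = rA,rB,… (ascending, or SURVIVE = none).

prologue: push r0 -> mem[0xe0]=0xfc, sp=0xe0
prologue: push r6 -> mem[0xdf]=0xa5, sp=0xdf
body[0] xor  r6, r2, r7 -> r6=0xd2
body[1] add  r7, r1, #33 -> r7=0x2d
body[2] sub  r5, r3, r6 -> r5=0x37
body[3] mov  r5, #0xed -> r5=0xed
body[4] sub  r3, r3, r7 -> r3=0xdc
body[5] sub  r0, r7, r5 -> r0=0x40
body[6] mov  r6, r5 -> r6=0xed
body[7] add  r6, r6, #39 -> r6=0x14
epilogue: pop r6=0xa5, sp=0xe0
epilogue: pop r0=0xfc, sp=0xe1
r0: callee-saved, written=True
r1: caller-saved, written=False
r3: caller-saved, written=True

SURVIVE = r0,r1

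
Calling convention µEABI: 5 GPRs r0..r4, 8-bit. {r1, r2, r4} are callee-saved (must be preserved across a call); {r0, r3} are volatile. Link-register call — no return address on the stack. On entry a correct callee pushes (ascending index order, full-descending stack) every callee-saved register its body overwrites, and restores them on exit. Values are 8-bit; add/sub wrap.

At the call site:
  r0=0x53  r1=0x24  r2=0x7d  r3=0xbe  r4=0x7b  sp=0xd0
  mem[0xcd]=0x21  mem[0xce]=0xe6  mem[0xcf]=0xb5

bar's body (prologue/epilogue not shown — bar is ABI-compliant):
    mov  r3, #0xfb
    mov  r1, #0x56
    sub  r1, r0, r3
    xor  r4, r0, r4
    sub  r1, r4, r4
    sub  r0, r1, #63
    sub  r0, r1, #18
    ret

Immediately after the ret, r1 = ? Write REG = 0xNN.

prologue: push r1 → mem[0xcf]=0x24, sp=0xcf
prologue: push r4 → mem[0xce]=0x7b, sp=0xce
body[0] mov  r3, #0xfb → r3=0xfb
body[1] mov  r1, #0x56 → r1=0x56
body[2] sub  r1, r0, r3 → r1=0x58
body[3] xor  r4, r0, r4 → r4=0x28
body[4] sub  r1, r4, r4 → r1=0x00
body[5] sub  r0, r1, #63 → r0=0xc1
body[6] sub  r0, r1, #18 → r0=0xee
epilogue: pop r4=0x7b, sp=0xcf
epilogue: pop r1=0x24, sp=0xd0
r1 is callee-saved → restored

REG = 0x24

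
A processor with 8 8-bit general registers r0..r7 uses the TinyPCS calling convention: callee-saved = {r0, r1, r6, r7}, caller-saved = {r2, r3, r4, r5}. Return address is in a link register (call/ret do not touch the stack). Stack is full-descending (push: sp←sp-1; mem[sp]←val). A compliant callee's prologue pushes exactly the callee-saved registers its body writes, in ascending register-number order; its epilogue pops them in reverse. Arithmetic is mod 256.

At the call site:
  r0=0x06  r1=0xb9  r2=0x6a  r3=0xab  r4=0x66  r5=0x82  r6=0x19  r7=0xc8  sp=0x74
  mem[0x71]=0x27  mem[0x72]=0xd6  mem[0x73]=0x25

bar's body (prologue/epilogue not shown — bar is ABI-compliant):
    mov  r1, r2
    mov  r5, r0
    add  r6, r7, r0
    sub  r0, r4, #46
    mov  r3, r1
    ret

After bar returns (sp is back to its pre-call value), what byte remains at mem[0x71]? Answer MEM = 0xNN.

MEM = 0x19

prologue: push r0 -> mem[0x73]=0x06, sp=0x73
prologue: push r1 -> mem[0x72]=0xb9, sp=0x72
prologue: push r6 -> mem[0x71]=0x19, sp=0x71
body[0] mov  r1, r2 -> r1=0x6a
body[1] mov  r5, r0 -> r5=0x06
body[2] add  r6, r7, r0 -> r6=0xce
body[3] sub  r0, r4, #46 -> r0=0x38
body[4] mov  r3, r1 -> r3=0x6a
epilogue: pop r6=0x19, sp=0x72
epilogue: pop r1=0xb9, sp=0x73
epilogue: pop r0=0x06, sp=0x74
prologue pushed ['r0', 'r1', 'r6'] at ['0x73', '0x72', '0x71']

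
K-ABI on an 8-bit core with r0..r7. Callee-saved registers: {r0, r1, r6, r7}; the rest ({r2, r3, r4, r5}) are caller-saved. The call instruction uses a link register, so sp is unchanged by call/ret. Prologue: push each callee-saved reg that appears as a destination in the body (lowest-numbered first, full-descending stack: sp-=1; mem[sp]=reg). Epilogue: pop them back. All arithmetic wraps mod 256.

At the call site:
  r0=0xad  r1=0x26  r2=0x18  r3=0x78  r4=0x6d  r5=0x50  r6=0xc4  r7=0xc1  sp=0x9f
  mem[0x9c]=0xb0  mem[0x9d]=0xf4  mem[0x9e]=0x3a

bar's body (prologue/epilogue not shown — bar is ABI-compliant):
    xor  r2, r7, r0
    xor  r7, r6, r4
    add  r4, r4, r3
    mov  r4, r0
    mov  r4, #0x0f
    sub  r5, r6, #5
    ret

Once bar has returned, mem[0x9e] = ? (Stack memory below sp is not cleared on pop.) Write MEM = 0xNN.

prologue: push r7 → mem[0x9e]=0xc1, sp=0x9e
body[0] xor  r2, r7, r0 → r2=0x6c
body[1] xor  r7, r6, r4 → r7=0xa9
body[2] add  r4, r4, r3 → r4=0xe5
body[3] mov  r4, r0 → r4=0xad
body[4] mov  r4, #0x0f → r4=0x0f
body[5] sub  r5, r6, #5 → r5=0xbf
epilogue: pop r7=0xc1, sp=0x9f
prologue pushed ['r7'] at ['0x9e']

MEM = 0xc1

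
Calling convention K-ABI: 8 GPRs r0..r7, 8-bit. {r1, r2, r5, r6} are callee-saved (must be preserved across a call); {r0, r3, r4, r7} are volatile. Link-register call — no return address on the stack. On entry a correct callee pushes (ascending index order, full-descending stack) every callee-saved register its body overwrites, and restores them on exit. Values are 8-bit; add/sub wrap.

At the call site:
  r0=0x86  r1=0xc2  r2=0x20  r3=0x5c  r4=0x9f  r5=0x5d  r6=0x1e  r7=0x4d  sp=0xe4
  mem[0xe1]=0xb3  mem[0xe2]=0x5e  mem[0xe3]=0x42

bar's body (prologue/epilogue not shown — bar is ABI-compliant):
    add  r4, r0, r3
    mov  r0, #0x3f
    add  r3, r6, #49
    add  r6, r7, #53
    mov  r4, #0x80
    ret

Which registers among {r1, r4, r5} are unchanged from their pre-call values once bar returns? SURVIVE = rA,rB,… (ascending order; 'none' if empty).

SURVIVE = r1,r5

prologue: push r6 -> mem[0xe3]=0x1e, sp=0xe3
body[0] add  r4, r0, r3 -> r4=0xe2
body[1] mov  r0, #0x3f -> r0=0x3f
body[2] add  r3, r6, #49 -> r3=0x4f
body[3] add  r6, r7, #53 -> r6=0x82
body[4] mov  r4, #0x80 -> r4=0x80
epilogue: pop r6=0x1e, sp=0xe4
r1: callee-saved, written=False
r4: caller-saved, written=True
r5: callee-saved, written=False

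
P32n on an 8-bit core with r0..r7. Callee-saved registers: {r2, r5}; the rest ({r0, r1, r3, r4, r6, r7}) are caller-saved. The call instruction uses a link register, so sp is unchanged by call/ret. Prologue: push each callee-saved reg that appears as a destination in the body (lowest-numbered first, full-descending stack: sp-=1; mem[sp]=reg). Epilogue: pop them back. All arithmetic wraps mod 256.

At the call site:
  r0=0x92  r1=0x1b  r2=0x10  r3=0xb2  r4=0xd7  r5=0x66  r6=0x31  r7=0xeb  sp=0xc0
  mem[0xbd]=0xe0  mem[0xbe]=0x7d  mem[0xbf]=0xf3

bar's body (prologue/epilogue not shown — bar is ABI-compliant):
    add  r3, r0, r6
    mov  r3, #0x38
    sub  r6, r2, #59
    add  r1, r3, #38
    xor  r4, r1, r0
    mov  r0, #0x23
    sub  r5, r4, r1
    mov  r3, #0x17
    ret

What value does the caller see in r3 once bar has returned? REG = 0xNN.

prologue: push r5 → mem[0xbf]=0x66, sp=0xbf
body[0] add  r3, r0, r6 → r3=0xc3
body[1] mov  r3, #0x38 → r3=0x38
body[2] sub  r6, r2, #59 → r6=0xd5
body[3] add  r1, r3, #38 → r1=0x5e
body[4] xor  r4, r1, r0 → r4=0xcc
body[5] mov  r0, #0x23 → r0=0x23
body[6] sub  r5, r4, r1 → r5=0x6e
body[7] mov  r3, #0x17 → r3=0x17
epilogue: pop r5=0x66, sp=0xc0
r3 is caller-saved → body value

REG = 0x17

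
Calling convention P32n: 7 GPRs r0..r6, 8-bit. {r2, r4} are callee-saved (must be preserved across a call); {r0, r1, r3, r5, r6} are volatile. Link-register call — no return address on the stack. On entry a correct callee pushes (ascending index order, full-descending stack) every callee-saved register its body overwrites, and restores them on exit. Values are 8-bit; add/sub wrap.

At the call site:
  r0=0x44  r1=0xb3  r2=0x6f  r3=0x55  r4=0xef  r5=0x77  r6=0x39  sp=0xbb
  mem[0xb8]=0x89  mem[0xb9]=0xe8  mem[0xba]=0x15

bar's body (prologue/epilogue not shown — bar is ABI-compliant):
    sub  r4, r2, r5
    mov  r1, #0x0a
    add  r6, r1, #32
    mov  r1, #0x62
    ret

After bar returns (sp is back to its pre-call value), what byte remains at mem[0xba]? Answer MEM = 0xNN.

MEM = 0xef

prologue: push r4 → mem[0xba]=0xef, sp=0xba
body[0] sub  r4, r2, r5 → r4=0xf8
body[1] mov  r1, #0x0a → r1=0x0a
body[2] add  r6, r1, #32 → r6=0x2a
body[3] mov  r1, #0x62 → r1=0x62
epilogue: pop r4=0xef, sp=0xbb
prologue pushed ['r4'] at ['0xba']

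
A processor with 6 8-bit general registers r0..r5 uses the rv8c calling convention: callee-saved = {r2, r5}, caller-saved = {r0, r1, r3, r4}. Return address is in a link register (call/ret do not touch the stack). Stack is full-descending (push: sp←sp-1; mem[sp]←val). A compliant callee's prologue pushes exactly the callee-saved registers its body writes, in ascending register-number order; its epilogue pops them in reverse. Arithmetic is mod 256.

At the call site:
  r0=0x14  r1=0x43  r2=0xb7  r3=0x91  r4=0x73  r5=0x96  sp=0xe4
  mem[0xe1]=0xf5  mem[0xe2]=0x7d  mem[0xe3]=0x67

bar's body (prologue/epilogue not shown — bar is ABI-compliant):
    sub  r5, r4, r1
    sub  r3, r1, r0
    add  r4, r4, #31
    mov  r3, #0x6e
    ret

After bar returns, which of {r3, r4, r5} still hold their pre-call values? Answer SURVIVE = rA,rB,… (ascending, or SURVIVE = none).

prologue: push r5 -> mem[0xe3]=0x96, sp=0xe3
body[0] sub  r5, r4, r1 -> r5=0x30
body[1] sub  r3, r1, r0 -> r3=0x2f
body[2] add  r4, r4, #31 -> r4=0x92
body[3] mov  r3, #0x6e -> r3=0x6e
epilogue: pop r5=0x96, sp=0xe4
r3: caller-saved, written=True
r4: caller-saved, written=True
r5: callee-saved, written=True

SURVIVE = r5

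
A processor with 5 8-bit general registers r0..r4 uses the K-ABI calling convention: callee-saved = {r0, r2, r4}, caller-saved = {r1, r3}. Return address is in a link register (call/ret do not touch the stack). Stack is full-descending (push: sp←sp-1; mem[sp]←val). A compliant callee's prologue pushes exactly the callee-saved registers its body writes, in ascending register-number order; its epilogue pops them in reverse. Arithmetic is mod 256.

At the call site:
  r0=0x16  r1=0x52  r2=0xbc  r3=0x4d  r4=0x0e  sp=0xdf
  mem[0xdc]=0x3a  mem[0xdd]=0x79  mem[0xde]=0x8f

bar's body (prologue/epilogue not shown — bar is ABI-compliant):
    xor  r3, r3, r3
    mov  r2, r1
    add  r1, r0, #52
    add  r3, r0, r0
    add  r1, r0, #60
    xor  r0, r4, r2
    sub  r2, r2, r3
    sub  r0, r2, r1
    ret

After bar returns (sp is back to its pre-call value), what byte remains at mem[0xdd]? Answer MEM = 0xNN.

MEM = 0xbc

prologue: push r0 -> mem[0xde]=0x16, sp=0xde
prologue: push r2 -> mem[0xdd]=0xbc, sp=0xdd
body[0] xor  r3, r3, r3 -> r3=0x00
body[1] mov  r2, r1 -> r2=0x52
body[2] add  r1, r0, #52 -> r1=0x4a
body[3] add  r3, r0, r0 -> r3=0x2c
body[4] add  r1, r0, #60 -> r1=0x52
body[5] xor  r0, r4, r2 -> r0=0x5c
body[6] sub  r2, r2, r3 -> r2=0x26
body[7] sub  r0, r2, r1 -> r0=0xd4
epilogue: pop r2=0xbc, sp=0xde
epilogue: pop r0=0x16, sp=0xdf
prologue pushed ['r0', 'r2'] at ['0xde', '0xdd']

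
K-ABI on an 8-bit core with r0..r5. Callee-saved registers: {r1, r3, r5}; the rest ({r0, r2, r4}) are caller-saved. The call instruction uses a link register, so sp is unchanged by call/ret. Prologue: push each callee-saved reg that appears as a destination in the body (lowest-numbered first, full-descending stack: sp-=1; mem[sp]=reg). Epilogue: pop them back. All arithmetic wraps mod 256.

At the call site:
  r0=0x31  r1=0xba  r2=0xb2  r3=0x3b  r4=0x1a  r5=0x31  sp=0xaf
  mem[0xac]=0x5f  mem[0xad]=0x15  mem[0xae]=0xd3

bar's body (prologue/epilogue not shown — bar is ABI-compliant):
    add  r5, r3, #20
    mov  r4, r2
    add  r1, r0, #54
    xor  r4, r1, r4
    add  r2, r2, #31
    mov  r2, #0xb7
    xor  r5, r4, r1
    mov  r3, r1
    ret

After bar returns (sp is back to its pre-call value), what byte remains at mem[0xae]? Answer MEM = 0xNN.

prologue: push r1 → mem[0xae]=0xba, sp=0xae
prologue: push r3 → mem[0xad]=0x3b, sp=0xad
prologue: push r5 → mem[0xac]=0x31, sp=0xac
body[0] add  r5, r3, #20 → r5=0x4f
body[1] mov  r4, r2 → r4=0xb2
body[2] add  r1, r0, #54 → r1=0x67
body[3] xor  r4, r1, r4 → r4=0xd5
body[4] add  r2, r2, #31 → r2=0xd1
body[5] mov  r2, #0xb7 → r2=0xb7
body[6] xor  r5, r4, r1 → r5=0xb2
body[7] mov  r3, r1 → r3=0x67
epilogue: pop r5=0x31, sp=0xad
epilogue: pop r3=0x3b, sp=0xae
epilogue: pop r1=0xba, sp=0xaf
prologue pushed ['r1', 'r3', 'r5'] at ['0xae', '0xad', '0xac']

MEM = 0xba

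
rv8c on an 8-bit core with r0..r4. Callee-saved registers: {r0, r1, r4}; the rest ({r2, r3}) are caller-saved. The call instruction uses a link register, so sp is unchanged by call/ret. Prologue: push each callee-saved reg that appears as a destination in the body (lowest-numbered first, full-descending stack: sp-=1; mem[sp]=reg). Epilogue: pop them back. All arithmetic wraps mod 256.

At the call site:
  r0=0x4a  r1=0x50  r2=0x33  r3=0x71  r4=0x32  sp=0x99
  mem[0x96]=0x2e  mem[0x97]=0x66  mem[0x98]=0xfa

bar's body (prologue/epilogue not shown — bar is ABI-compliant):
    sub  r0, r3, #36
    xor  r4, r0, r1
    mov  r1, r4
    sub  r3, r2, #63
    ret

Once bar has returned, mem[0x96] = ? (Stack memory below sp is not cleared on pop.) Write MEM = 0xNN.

MEM = 0x32

prologue: push r0 → mem[0x98]=0x4a, sp=0x98
prologue: push r1 → mem[0x97]=0x50, sp=0x97
prologue: push r4 → mem[0x96]=0x32, sp=0x96
body[0] sub  r0, r3, #36 → r0=0x4d
body[1] xor  r4, r0, r1 → r4=0x1d
body[2] mov  r1, r4 → r1=0x1d
body[3] sub  r3, r2, #63 → r3=0xf4
epilogue: pop r4=0x32, sp=0x97
epilogue: pop r1=0x50, sp=0x98
epilogue: pop r0=0x4a, sp=0x99
prologue pushed ['r0', 'r1', 'r4'] at ['0x98', '0x97', '0x96']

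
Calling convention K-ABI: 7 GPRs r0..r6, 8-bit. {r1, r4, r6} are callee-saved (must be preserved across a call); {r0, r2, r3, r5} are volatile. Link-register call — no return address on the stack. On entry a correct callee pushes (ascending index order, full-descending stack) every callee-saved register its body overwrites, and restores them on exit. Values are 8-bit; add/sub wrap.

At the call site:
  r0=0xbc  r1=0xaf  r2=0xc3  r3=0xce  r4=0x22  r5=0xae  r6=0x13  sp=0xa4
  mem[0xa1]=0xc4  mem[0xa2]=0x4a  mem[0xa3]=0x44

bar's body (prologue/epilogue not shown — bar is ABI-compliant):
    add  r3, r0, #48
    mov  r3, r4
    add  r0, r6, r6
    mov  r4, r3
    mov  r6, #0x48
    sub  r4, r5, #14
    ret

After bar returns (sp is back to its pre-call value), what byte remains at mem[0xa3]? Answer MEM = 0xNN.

prologue: push r4 -> mem[0xa3]=0x22, sp=0xa3
prologue: push r6 -> mem[0xa2]=0x13, sp=0xa2
body[0] add  r3, r0, #48 -> r3=0xec
body[1] mov  r3, r4 -> r3=0x22
body[2] add  r0, r6, r6 -> r0=0x26
body[3] mov  r4, r3 -> r4=0x22
body[4] mov  r6, #0x48 -> r6=0x48
body[5] sub  r4, r5, #14 -> r4=0xa0
epilogue: pop r6=0x13, sp=0xa3
epilogue: pop r4=0x22, sp=0xa4
prologue pushed ['r4', 'r6'] at ['0xa3', '0xa2']

MEM = 0x22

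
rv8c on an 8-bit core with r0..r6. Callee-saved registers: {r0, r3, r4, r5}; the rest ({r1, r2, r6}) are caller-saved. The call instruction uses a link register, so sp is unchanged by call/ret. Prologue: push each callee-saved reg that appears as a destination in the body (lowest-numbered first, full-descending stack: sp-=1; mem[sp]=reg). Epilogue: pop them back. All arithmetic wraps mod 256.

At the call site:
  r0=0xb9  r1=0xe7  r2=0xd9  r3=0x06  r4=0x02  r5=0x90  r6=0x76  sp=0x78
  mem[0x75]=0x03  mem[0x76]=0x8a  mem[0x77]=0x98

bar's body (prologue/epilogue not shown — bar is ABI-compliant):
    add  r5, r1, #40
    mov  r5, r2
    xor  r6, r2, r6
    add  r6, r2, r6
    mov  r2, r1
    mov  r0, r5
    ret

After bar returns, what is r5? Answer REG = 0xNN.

REG = 0x90

prologue: push r0 -> mem[0x77]=0xb9, sp=0x77
prologue: push r5 -> mem[0x76]=0x90, sp=0x76
body[0] add  r5, r1, #40 -> r5=0x0f
body[1] mov  r5, r2 -> r5=0xd9
body[2] xor  r6, r2, r6 -> r6=0xaf
body[3] add  r6, r2, r6 -> r6=0x88
body[4] mov  r2, r1 -> r2=0xe7
body[5] mov  r0, r5 -> r0=0xd9
epilogue: pop r5=0x90, sp=0x77
epilogue: pop r0=0xb9, sp=0x78
r5 is callee-saved -> restored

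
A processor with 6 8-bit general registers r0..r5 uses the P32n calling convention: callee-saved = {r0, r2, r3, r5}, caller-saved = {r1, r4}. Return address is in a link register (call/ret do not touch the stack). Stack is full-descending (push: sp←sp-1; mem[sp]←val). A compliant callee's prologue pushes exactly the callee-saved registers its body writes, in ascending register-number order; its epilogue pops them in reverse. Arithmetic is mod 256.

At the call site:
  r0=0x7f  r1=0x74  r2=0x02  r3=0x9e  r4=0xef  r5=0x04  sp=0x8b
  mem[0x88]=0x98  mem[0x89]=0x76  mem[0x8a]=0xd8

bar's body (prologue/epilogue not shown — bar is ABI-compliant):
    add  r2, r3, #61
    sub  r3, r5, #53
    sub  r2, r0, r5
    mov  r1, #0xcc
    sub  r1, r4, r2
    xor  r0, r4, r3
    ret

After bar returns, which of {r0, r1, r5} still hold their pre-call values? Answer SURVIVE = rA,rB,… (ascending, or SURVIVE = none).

SURVIVE = r0,r1,r5

prologue: push r0 → mem[0x8a]=0x7f, sp=0x8a
prologue: push r2 → mem[0x89]=0x02, sp=0x89
prologue: push r3 → mem[0x88]=0x9e, sp=0x88
body[0] add  r2, r3, #61 → r2=0xdb
body[1] sub  r3, r5, #53 → r3=0xcf
body[2] sub  r2, r0, r5 → r2=0x7b
body[3] mov  r1, #0xcc → r1=0xcc
body[4] sub  r1, r4, r2 → r1=0x74
body[5] xor  r0, r4, r3 → r0=0x20
epilogue: pop r3=0x9e, sp=0x89
epilogue: pop r2=0x02, sp=0x8a
epilogue: pop r0=0x7f, sp=0x8b
r0: callee-saved, written=True
r1: caller-saved, written=True
r5: callee-saved, written=False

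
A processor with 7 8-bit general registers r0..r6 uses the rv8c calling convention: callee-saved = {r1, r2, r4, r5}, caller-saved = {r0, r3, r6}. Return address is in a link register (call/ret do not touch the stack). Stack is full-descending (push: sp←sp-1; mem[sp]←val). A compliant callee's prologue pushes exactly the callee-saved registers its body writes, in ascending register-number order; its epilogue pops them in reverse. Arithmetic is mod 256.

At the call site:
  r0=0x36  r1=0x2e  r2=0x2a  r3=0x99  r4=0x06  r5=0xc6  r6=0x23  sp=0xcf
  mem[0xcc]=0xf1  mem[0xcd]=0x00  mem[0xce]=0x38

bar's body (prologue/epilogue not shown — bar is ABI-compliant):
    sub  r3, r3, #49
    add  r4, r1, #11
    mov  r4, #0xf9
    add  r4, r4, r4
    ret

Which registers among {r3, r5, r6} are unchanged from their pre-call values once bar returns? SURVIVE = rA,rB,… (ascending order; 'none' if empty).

SURVIVE = r5,r6

prologue: push r4 -> mem[0xce]=0x06, sp=0xce
body[0] sub  r3, r3, #49 -> r3=0x68
body[1] add  r4, r1, #11 -> r4=0x39
body[2] mov  r4, #0xf9 -> r4=0xf9
body[3] add  r4, r4, r4 -> r4=0xf2
epilogue: pop r4=0x06, sp=0xcf
r3: caller-saved, written=True
r5: callee-saved, written=False
r6: caller-saved, written=False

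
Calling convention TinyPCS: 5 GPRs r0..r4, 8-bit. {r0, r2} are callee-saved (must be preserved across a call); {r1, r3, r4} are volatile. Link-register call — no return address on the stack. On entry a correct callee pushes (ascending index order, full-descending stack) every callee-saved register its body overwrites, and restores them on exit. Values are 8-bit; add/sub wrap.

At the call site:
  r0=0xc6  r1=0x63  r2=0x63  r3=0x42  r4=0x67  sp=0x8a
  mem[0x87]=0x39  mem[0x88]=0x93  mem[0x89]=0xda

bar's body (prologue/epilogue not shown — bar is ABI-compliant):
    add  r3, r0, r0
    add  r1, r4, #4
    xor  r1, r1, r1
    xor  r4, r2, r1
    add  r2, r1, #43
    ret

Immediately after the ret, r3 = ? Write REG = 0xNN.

prologue: push r2 → mem[0x89]=0x63, sp=0x89
body[0] add  r3, r0, r0 → r3=0x8c
body[1] add  r1, r4, #4 → r1=0x6b
body[2] xor  r1, r1, r1 → r1=0x00
body[3] xor  r4, r2, r1 → r4=0x63
body[4] add  r2, r1, #43 → r2=0x2b
epilogue: pop r2=0x63, sp=0x8a
r3 is caller-saved → body value

REG = 0x8c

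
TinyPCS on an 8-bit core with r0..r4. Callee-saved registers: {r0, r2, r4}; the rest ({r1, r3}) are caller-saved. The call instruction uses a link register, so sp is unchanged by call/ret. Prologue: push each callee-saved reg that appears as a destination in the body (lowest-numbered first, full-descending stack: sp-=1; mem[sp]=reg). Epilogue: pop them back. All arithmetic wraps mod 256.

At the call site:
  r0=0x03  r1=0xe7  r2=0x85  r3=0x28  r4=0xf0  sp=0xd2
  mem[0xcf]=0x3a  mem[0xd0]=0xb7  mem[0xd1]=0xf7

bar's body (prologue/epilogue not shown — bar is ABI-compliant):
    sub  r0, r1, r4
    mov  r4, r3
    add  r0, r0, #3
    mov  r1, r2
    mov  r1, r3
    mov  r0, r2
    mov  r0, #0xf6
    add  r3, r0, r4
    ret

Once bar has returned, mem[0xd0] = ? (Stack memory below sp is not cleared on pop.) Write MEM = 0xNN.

MEM = 0xf0

prologue: push r0 → mem[0xd1]=0x03, sp=0xd1
prologue: push r4 → mem[0xd0]=0xf0, sp=0xd0
body[0] sub  r0, r1, r4 → r0=0xf7
body[1] mov  r4, r3 → r4=0x28
body[2] add  r0, r0, #3 → r0=0xfa
body[3] mov  r1, r2 → r1=0x85
body[4] mov  r1, r3 → r1=0x28
body[5] mov  r0, r2 → r0=0x85
body[6] mov  r0, #0xf6 → r0=0xf6
body[7] add  r3, r0, r4 → r3=0x1e
epilogue: pop r4=0xf0, sp=0xd1
epilogue: pop r0=0x03, sp=0xd2
prologue pushed ['r0', 'r4'] at ['0xd1', '0xd0']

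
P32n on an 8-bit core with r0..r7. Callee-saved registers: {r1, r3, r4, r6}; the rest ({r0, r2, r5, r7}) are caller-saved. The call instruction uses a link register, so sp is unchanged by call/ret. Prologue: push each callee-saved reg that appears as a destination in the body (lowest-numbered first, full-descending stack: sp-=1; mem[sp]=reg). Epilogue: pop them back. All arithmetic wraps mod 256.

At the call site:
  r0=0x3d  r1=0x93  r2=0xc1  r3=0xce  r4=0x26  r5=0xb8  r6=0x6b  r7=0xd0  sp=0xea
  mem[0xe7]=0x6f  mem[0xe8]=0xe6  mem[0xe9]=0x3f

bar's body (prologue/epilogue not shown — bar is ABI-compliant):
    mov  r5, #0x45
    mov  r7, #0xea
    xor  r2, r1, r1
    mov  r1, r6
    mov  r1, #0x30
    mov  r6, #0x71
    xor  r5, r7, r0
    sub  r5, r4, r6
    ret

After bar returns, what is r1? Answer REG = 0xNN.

prologue: push r1 → mem[0xe9]=0x93, sp=0xe9
prologue: push r6 → mem[0xe8]=0x6b, sp=0xe8
body[0] mov  r5, #0x45 → r5=0x45
body[1] mov  r7, #0xea → r7=0xea
body[2] xor  r2, r1, r1 → r2=0x00
body[3] mov  r1, r6 → r1=0x6b
body[4] mov  r1, #0x30 → r1=0x30
body[5] mov  r6, #0x71 → r6=0x71
body[6] xor  r5, r7, r0 → r5=0xd7
body[7] sub  r5, r4, r6 → r5=0xb5
epilogue: pop r6=0x6b, sp=0xe9
epilogue: pop r1=0x93, sp=0xea
r1 is callee-saved → restored

REG = 0x93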